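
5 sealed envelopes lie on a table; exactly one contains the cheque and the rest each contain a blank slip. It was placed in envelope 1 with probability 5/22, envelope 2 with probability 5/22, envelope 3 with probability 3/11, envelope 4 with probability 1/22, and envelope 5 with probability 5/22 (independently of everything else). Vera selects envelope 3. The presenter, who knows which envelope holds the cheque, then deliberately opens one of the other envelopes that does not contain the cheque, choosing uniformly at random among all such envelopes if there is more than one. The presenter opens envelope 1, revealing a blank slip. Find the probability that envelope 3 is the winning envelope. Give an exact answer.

Consider each possible location of the cheque in turn.
If it is in envelope 1 (prior 5/22): the presenter opened envelope 1, so this case is ruled out; weight (5/22)·0 = 0.
If it is in either of envelopes 2 and 5 (prior 5/22 each): the presenter has 3 equally likely choices, so probability 1/3; weight (5/22)·(1/3) = 5/66 each.
If it is in envelope 3 (prior 3/11): the presenter has 4 equally likely choices, so probability 1/4; weight (3/11)·(1/4) = 3/44.
If it is in envelope 4 (prior 1/22): the presenter has 3 equally likely choices, so probability 1/3; weight (1/22)·(1/3) = 1/66.
The weights sum to 31/132.
So P(the cheque in envelope 3 | the presenter opened envelope 1) = (3/44) / (31/132) = 9/31.

9/31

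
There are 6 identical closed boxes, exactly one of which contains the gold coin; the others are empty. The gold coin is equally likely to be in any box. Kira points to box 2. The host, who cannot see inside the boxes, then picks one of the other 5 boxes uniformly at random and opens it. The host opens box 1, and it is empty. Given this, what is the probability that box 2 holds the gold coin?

Condition on the true location of the gold coin.
If it is in box 1 (prior 1/6): the host opened box 1, so this case is ruled out; weight (1/6)·0 = 0.
If it is in any of boxes 2, 3, 4, 5, and 6 (prior 1/6 each): the host picks box 1 with probability 1/5 regardless, and it is not the prize; weight (1/6)·(1/5) = 1/30 each.
The weights sum to 1/6.
So P(the gold coin in box 2 | the host opened box 1) = (1/30) / (1/6) = 1/5.

1/5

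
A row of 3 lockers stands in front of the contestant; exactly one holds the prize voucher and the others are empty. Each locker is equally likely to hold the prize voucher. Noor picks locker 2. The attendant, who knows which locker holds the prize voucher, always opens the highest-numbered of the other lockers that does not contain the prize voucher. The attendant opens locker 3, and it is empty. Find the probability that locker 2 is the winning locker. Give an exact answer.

1/2

Consider each possible location of the prize voucher in turn.
If it is in either of lockers 1 and 2 (prior 1/3 each): locker 3 is the highest-numbered option available, probability 1; weight (1/3)·1 = 1/3 each.
If it is in locker 3 (prior 1/3): the attendant opened locker 3, so this case is ruled out; weight (1/3)·0 = 0.
The weights sum to 2/3.
So P(the prize voucher in locker 2 | the attendant opened locker 3) = (1/3) / (2/3) = 1/2.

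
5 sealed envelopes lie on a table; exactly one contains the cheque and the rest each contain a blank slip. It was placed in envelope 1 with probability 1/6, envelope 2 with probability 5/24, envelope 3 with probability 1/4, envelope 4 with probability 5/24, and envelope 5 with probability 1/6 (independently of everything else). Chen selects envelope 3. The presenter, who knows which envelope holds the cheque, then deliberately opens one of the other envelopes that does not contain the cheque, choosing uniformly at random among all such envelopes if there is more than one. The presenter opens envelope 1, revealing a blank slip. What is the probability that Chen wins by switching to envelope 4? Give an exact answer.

Consider each possible location of the cheque in turn.
If it is in envelope 1 (prior 1/6): the presenter opened envelope 1, so this case is ruled out; weight (1/6)·0 = 0.
If it is in either of envelopes 2 and 4 (prior 5/24 each): the presenter has 3 equally likely choices, so probability 1/3; weight (5/24)·(1/3) = 5/72 each.
If it is in envelope 3 (prior 1/4): the presenter has 4 equally likely choices, so probability 1/4; weight (1/4)·(1/4) = 1/16.
If it is in envelope 5 (prior 1/6): the presenter has 3 equally likely choices, so probability 1/3; weight (1/6)·(1/3) = 1/18.
The weights sum to 37/144.
So P(the cheque in envelope 4 | the presenter opened envelope 1) = (5/72) / (37/144) = 10/37.

10/37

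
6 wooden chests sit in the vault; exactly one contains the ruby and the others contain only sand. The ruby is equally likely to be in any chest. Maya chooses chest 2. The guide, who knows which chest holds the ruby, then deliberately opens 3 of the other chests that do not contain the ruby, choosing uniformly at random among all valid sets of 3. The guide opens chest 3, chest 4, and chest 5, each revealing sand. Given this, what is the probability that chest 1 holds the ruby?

5/12

Consider each possible location of the ruby in turn.
If it is in either of chests 1 and 6 (prior 1/6 each): the guide has 4 equally likely choices, so probability 1/4; weight (1/6)·(1/4) = 1/24 each.
If it is in chest 2 (prior 1/6): the guide has 10 equally likely choices, so probability 1/10; weight (1/6)·(1/10) = 1/60.
If it is in any of chests 3, 4, and 5 (prior 1/6 each): that chest was opened and seen not to hold the prize — ruled out; weight (1/6)·0 = 0 each.
The weights sum to 1/10.
So P(the ruby in chest 1 | the guide opened chest 3, chest 4, and chest 5) = (1/24) / (1/10) = 5/12.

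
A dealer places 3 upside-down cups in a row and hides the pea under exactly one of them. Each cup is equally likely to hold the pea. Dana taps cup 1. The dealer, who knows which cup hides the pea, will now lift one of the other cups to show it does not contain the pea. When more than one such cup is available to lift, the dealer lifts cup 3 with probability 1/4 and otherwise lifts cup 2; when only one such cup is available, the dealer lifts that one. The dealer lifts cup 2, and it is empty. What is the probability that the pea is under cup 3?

Condition on the true location of the pea.
If it is under cup 1 (prior 1/3): cup 3 is available but not opened, probability 3/4; weight (1/3)·(3/4) = 1/4.
If it is under cup 2 (prior 1/3): the dealer opened cup 2, so this case is ruled out; weight (1/3)·0 = 0.
If it is under cup 3 (prior 1/3): only cup 2 is available, probability 1; weight (1/3)·1 = 1/3.
The weights sum to 7/12.
So P(the pea under cup 3 | the dealer opened cup 2) = (1/3) / (7/12) = 4/7.

4/7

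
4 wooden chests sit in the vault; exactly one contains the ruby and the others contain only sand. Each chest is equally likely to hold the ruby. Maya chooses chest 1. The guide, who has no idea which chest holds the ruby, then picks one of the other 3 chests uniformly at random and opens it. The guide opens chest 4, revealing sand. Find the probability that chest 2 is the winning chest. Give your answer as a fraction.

Consider each possible location of the ruby in turn.
If it is in any of chests 1, 2, and 3 (prior 1/4 each): the guide picks chest 4 with probability 1/3 regardless, and it is not the prize; weight (1/4)·(1/3) = 1/12 each.
If it is in chest 4 (prior 1/4): the guide opened chest 4, so this case is ruled out; weight (1/4)·0 = 0.
The weights sum to 1/4.
So P(the ruby in chest 2 | the guide opened chest 4) = (1/12) / (1/4) = 1/3.

1/3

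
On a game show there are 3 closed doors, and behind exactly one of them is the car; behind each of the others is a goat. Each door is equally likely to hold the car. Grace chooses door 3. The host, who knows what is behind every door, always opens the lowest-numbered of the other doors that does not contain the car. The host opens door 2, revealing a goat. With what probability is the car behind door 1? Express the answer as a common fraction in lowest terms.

Apply Bayes' rule, conditioning on where the car actually is.
If it is behind door 1 (prior 1/3): door 2 is the lowest-numbered option available, probability 1; weight (1/3)·1 = 1/3.
If it is behind door 2 (prior 1/3): the host opened door 2, so this case is ruled out; weight (1/3)·0 = 0.
If it is behind door 3 (prior 1/3): the host would have opened door 1 instead, probability 0; weight (1/3)·0 = 0.
The weights sum to 1/3.
So P(the car behind door 1 | the host opened door 2) = (1/3) / (1/3) = 1.

1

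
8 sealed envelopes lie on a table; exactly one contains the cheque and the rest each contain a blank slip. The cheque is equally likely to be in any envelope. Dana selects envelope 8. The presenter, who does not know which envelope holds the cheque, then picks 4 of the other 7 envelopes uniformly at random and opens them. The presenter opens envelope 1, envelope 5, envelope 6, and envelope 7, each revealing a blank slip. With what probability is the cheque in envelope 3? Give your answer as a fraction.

Condition on the true location of the cheque.
If it is in any of envelopes 1, 5, 6, and 7 (prior 1/8 each): that envelope was opened and seen not to hold the prize — ruled out; weight (1/8)·0 = 0 each.
If it is in any of envelopes 2, 3, 4, and 8 (prior 1/8 each): the presenter picks exactly this set with probability 1/35 regardless, and none is the prize; weight (1/8)·(1/35) = 1/280 each.
The weights sum to 1/70.
So P(the cheque in envelope 3 | the presenter opened envelope 1, envelope 5, envelope 6, and envelope 7) = (1/280) / (1/70) = 1/4.

1/4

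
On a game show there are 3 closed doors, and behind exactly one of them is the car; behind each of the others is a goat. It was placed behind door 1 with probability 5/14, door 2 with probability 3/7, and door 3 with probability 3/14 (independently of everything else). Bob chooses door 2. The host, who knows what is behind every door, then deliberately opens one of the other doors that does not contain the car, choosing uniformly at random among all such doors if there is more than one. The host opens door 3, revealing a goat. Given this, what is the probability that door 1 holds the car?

5/8

Apply Bayes' rule, conditioning on where the car actually is.
If it is behind door 1 (prior 5/14): the host has no choice, probability 1; weight (5/14)·1 = 5/14.
If it is behind door 2 (prior 3/7): the host has 2 equally likely choices, so probability 1/2; weight (3/7)·(1/2) = 3/14.
If it is behind door 3 (prior 3/14): the host opened door 3, so this case is ruled out; weight (3/14)·0 = 0.
The weights sum to 4/7.
So P(the car behind door 1 | the host opened door 3) = (5/14) / (4/7) = 5/8.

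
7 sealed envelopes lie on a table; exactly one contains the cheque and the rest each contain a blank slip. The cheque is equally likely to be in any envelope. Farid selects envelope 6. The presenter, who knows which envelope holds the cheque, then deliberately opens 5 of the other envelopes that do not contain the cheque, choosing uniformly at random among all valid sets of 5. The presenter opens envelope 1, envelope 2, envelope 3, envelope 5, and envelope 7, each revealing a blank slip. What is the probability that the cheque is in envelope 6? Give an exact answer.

1/7

Consider each possible location of the cheque in turn.
If it is in any of envelopes 1, 2, 3, 5, and 7 (prior 1/7 each): that envelope was opened and seen not to hold the prize — ruled out; weight (1/7)·0 = 0 each.
If it is in envelope 4 (prior 1/7): the presenter has no choice, probability 1; weight (1/7)·1 = 1/7.
If it is in envelope 6 (prior 1/7): the presenter has 6 equally likely choices, so probability 1/6; weight (1/7)·(1/6) = 1/42.
The weights sum to 1/6.
So P(the cheque in envelope 6 | the presenter opened envelope 1, envelope 2, envelope 3, envelope 5, and envelope 7) = (1/42) / (1/6) = 1/7.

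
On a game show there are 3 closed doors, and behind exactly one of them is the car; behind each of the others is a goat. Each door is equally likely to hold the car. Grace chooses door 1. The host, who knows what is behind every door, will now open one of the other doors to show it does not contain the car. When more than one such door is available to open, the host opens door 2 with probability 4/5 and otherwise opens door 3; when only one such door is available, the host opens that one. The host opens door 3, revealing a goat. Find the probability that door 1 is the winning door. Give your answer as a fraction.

Apply Bayes' rule, conditioning on where the car actually is.
If it is behind door 1 (prior 1/3): door 2 is available but not opened, probability 1/5; weight (1/3)·(1/5) = 1/15.
If it is behind door 2 (prior 1/3): only door 3 is available, probability 1; weight (1/3)·1 = 1/3.
If it is behind door 3 (prior 1/3): the host opened door 3, so this case is ruled out; weight (1/3)·0 = 0.
The weights sum to 2/5.
So P(the car behind door 1 | the host opened door 3) = (1/15) / (2/5) = 1/6.

1/6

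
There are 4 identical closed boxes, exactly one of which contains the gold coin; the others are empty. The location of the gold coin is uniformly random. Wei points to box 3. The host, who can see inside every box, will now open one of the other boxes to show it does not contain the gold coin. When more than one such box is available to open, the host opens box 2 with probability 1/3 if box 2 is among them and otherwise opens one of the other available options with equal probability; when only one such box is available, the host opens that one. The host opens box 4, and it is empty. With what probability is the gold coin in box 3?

Apply Bayes' rule, conditioning on where the gold coin actually is.
If it is in box 1 (prior 1/4): box 2 is available but not opened, probability 2/3; weight (1/4)·(2/3) = 1/6.
If it is in box 2 (prior 1/4): box 2 holds the prize so is unavailable; the host chooses uniformly among the 2 others, probability 1/2; weight (1/4)·(1/2) = 1/8.
If it is in box 3 (prior 1/4): box 2 is available but not opened; box 4 gets probability (1 − 1/3)/2 = 1/3; weight (1/4)·(1/3) = 1/12.
If it is in box 4 (prior 1/4): the host opened box 4, so this case is ruled out; weight (1/4)·0 = 0.
The weights sum to 3/8.
So P(the gold coin in box 3 | the host opened box 4) = (1/12) / (3/8) = 2/9.

2/9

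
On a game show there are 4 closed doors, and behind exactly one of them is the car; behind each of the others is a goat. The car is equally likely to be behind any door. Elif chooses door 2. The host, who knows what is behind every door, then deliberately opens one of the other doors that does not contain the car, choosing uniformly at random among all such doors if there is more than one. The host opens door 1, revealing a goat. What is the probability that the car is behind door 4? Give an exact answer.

Condition on the true location of the car.
If it is behind door 1 (prior 1/4): the host opened door 1, so this case is ruled out; weight (1/4)·0 = 0.
If it is behind door 2 (prior 1/4): the host has 3 equally likely choices, so probability 1/3; weight (1/4)·(1/3) = 1/12.
If it is behind either of doors 3 and 4 (prior 1/4 each): the host has 2 equally likely choices, so probability 1/2; weight (1/4)·(1/2) = 1/8 each.
The weights sum to 1/3.
So P(the car behind door 4 | the host opened door 1) = (1/8) / (1/3) = 3/8.

3/8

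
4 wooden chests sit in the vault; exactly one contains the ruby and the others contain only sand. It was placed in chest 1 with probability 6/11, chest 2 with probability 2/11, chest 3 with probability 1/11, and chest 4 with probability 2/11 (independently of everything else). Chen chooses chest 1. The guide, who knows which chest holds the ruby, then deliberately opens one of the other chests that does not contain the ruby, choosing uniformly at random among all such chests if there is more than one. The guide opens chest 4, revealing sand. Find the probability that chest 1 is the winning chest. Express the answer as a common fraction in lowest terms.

4/7

Apply Bayes' rule, conditioning on where the ruby actually is.
If it is in chest 1 (prior 6/11): the guide has 3 equally likely choices, so probability 1/3; weight (6/11)·(1/3) = 2/11.
If it is in chest 2 (prior 2/11): the guide has 2 equally likely choices, so probability 1/2; weight (2/11)·(1/2) = 1/11.
If it is in chest 3 (prior 1/11): the guide has 2 equally likely choices, so probability 1/2; weight (1/11)·(1/2) = 1/22.
If it is in chest 4 (prior 2/11): the guide opened chest 4, so this case is ruled out; weight (2/11)·0 = 0.
The weights sum to 7/22.
So P(the ruby in chest 1 | the guide opened chest 4) = (2/11) / (7/22) = 4/7.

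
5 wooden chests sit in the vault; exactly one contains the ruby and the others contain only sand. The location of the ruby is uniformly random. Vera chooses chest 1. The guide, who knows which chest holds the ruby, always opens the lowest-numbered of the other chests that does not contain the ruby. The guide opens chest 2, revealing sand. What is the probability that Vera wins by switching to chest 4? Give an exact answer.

Condition on the true location of the ruby.
If it is in any of chests 1, 3, 4, and 5 (prior 1/5 each): chest 2 is the lowest-numbered option available, probability 1; weight (1/5)·1 = 1/5 each.
If it is in chest 2 (prior 1/5): the guide opened chest 2, so this case is ruled out; weight (1/5)·0 = 0.
The weights sum to 4/5.
So P(the ruby in chest 4 | the guide opened chest 2) = (1/5) / (4/5) = 1/4.

1/4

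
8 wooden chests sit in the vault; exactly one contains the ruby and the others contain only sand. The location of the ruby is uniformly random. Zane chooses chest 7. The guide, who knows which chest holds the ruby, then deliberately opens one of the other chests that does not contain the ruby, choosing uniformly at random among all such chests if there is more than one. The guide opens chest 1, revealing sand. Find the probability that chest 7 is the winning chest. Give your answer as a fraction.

Apply Bayes' rule, conditioning on where the ruby actually is.
If it is in chest 1 (prior 1/8): the guide opened chest 1, so this case is ruled out; weight (1/8)·0 = 0.
If it is in any of chests 2, 3, 4, 5, 6, and 8 (prior 1/8 each): the guide has 6 equally likely choices, so probability 1/6; weight (1/8)·(1/6) = 1/48 each.
If it is in chest 7 (prior 1/8): the guide has 7 equally likely choices, so probability 1/7; weight (1/8)·(1/7) = 1/56.
The weights sum to 1/7.
So P(the ruby in chest 7 | the guide opened chest 1) = (1/56) / (1/7) = 1/8.

1/8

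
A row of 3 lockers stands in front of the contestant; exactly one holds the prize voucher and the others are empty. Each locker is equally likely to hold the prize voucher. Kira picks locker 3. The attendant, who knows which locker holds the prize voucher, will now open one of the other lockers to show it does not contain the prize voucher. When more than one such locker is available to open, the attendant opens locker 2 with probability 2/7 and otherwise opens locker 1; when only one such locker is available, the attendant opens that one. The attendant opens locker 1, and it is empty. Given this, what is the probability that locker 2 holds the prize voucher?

7/12

Condition on the true location of the prize voucher.
If it is in locker 1 (prior 1/3): the attendant opened locker 1, so this case is ruled out; weight (1/3)·0 = 0.
If it is in locker 2 (prior 1/3): only locker 1 is available, probability 1; weight (1/3)·1 = 1/3.
If it is in locker 3 (prior 1/3): locker 2 is available but not opened, probability 5/7; weight (1/3)·(5/7) = 5/21.
The weights sum to 4/7.
So P(the prize voucher in locker 2 | the attendant opened locker 1) = (1/3) / (4/7) = 7/12.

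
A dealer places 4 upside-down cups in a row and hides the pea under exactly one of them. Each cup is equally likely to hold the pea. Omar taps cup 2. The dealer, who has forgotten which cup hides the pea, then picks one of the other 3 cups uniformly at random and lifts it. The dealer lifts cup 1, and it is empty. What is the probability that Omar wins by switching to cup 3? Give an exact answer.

1/3

Apply Bayes' rule, conditioning on where the pea actually is.
If it is under cup 1 (prior 1/4): the dealer opened cup 1, so this case is ruled out; weight (1/4)·0 = 0.
If it is under any of cups 2, 3, and 4 (prior 1/4 each): the dealer picks cup 1 with probability 1/3 regardless, and it is not the prize; weight (1/4)·(1/3) = 1/12 each.
The weights sum to 1/4.
So P(the pea under cup 3 | the dealer opened cup 1) = (1/12) / (1/4) = 1/3.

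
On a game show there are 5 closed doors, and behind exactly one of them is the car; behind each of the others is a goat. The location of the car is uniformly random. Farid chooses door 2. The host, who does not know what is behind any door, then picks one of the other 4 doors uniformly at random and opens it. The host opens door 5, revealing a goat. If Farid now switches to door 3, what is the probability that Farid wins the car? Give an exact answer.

Condition on the true location of the car.
If it is behind any of doors 1, 2, 3, and 4 (prior 1/5 each): the host picks door 5 with probability 1/4 regardless, and it is not the prize; weight (1/5)·(1/4) = 1/20 each.
If it is behind door 5 (prior 1/5): the host opened door 5, so this case is ruled out; weight (1/5)·0 = 0.
The weights sum to 1/5.
So P(the car behind door 3 | the host opened door 5) = (1/20) / (1/5) = 1/4.

1/4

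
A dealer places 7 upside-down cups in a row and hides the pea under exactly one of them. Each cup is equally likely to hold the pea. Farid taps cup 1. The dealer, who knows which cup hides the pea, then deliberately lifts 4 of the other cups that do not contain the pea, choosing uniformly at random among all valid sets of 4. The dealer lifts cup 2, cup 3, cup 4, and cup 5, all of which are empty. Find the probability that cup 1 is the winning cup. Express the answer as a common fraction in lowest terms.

Condition on the true location of the pea.
If it is under cup 1 (prior 1/7): the dealer has 15 equally likely choices, so probability 1/15; weight (1/7)·(1/15) = 1/105.
If it is under any of cups 2, 3, 4, and 5 (prior 1/7 each): that cup was opened and seen not to hold the prize — ruled out; weight (1/7)·0 = 0 each.
If it is under either of cups 6 and 7 (prior 1/7 each): the dealer has 5 equally likely choices, so probability 1/5; weight (1/7)·(1/5) = 1/35 each.
The weights sum to 1/15.
So P(the pea under cup 1 | the dealer opened cup 2, cup 3, cup 4, and cup 5) = (1/105) / (1/15) = 1/7.

1/7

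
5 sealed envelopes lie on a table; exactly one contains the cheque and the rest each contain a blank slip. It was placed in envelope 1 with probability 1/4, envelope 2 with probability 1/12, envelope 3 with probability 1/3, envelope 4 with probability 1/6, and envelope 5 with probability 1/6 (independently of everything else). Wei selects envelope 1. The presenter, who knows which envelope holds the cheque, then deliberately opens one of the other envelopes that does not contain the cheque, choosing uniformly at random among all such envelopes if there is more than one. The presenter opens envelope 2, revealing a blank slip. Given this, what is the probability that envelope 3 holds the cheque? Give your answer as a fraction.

16/41

Apply Bayes' rule, conditioning on where the cheque actually is.
If it is in envelope 1 (prior 1/4): the presenter has 4 equally likely choices, so probability 1/4; weight (1/4)·(1/4) = 1/16.
If it is in envelope 2 (prior 1/12): the presenter opened envelope 2, so this case is ruled out; weight (1/12)·0 = 0.
If it is in envelope 3 (prior 1/3): the presenter has 3 equally likely choices, so probability 1/3; weight (1/3)·(1/3) = 1/9.
If it is in either of envelopes 4 and 5 (prior 1/6 each): the presenter has 3 equally likely choices, so probability 1/3; weight (1/6)·(1/3) = 1/18 each.
The weights sum to 41/144.
So P(the cheque in envelope 3 | the presenter opened envelope 2) = (1/9) / (41/144) = 16/41.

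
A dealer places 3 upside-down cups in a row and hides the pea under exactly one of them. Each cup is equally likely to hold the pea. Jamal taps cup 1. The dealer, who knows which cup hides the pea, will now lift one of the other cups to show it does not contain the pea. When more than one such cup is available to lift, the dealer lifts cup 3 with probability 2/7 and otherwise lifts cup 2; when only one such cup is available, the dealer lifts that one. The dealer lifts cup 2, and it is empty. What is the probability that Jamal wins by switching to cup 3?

Condition on the true location of the pea.
If it is under cup 1 (prior 1/3): cup 3 is available but not opened, probability 5/7; weight (1/3)·(5/7) = 5/21.
If it is under cup 2 (prior 1/3): the dealer opened cup 2, so this case is ruled out; weight (1/3)·0 = 0.
If it is under cup 3 (prior 1/3): only cup 2 is available, probability 1; weight (1/3)·1 = 1/3.
The weights sum to 4/7.
So P(the pea under cup 3 | the dealer opened cup 2) = (1/3) / (4/7) = 7/12.

7/12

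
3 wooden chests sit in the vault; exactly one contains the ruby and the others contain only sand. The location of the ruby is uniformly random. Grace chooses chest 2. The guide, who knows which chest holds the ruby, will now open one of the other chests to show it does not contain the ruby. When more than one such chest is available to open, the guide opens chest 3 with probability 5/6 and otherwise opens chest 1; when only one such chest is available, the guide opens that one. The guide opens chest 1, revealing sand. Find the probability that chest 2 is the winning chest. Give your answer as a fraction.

Condition on the true location of the ruby.
If it is in chest 1 (prior 1/3): the guide opened chest 1, so this case is ruled out; weight (1/3)·0 = 0.
If it is in chest 2 (prior 1/3): chest 3 is available but not opened, probability 1/6; weight (1/3)·(1/6) = 1/18.
If it is in chest 3 (prior 1/3): only chest 1 is available, probability 1; weight (1/3)·1 = 1/3.
The weights sum to 7/18.
So P(the ruby in chest 2 | the guide opened chest 1) = (1/18) / (7/18) = 1/7.

1/7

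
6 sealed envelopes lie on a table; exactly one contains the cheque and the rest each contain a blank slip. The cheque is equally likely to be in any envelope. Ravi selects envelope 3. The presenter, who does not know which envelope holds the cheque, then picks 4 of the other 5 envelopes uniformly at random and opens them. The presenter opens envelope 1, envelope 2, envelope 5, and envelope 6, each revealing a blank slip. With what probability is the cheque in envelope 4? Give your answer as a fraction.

1/2

Because the presenter chose which envelopes to open without knowing where the cheque is, the choice is independent of the prize location. Learning that none of the 4 opened envelopes holds the cheque simply rules out those 4 locations and leaves the remaining 2 envelopes still equally likely by symmetry.
So P(the cheque in envelope 4) = 1/2.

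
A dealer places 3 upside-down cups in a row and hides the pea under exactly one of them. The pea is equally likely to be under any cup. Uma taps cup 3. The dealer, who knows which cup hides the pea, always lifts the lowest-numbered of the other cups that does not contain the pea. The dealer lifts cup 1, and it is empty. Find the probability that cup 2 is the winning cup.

Apply Bayes' rule, conditioning on where the pea actually is.
If it is under cup 1 (prior 1/3): the dealer opened cup 1, so this case is ruled out; weight (1/3)·0 = 0.
If it is under either of cups 2 and 3 (prior 1/3 each): cup 1 is the lowest-numbered option available, probability 1; weight (1/3)·1 = 1/3 each.
The weights sum to 2/3.
So P(the pea under cup 2 | the dealer opened cup 1) = (1/3) / (2/3) = 1/2.

1/2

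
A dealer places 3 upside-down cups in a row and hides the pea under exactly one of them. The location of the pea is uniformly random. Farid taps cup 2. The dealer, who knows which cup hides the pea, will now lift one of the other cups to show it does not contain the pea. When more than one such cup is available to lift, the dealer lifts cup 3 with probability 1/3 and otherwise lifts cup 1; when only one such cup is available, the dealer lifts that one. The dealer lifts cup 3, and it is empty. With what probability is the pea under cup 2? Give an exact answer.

Apply Bayes' rule, conditioning on where the pea actually is.
If it is under cup 1 (prior 1/3): only cup 3 is available, probability 1; weight (1/3)·1 = 1/3.
If it is under cup 2 (prior 1/3): cup 3 is available, opened with probability 1/3; weight (1/3)·(1/3) = 1/9.
If it is under cup 3 (prior 1/3): the dealer opened cup 3, so this case is ruled out; weight (1/3)·0 = 0.
The weights sum to 4/9.
So P(the pea under cup 2 | the dealer opened cup 3) = (1/9) / (4/9) = 1/4.

1/4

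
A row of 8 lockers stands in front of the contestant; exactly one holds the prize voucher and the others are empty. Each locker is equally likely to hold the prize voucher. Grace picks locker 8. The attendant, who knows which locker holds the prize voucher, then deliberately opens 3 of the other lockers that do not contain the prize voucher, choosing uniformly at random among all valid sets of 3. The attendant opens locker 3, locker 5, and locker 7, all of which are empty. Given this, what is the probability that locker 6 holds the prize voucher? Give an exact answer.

7/32

Consider each possible location of the prize voucher in turn.
If it is in any of lockers 1, 2, 4, and 6 (prior 1/8 each): the attendant has 20 equally likely choices, so probability 1/20; weight (1/8)·(1/20) = 1/160 each.
If it is in any of lockers 3, 5, and 7 (prior 1/8 each): that locker was opened and seen not to hold the prize — ruled out; weight (1/8)·0 = 0 each.
If it is in locker 8 (prior 1/8): the attendant has 35 equally likely choices, so probability 1/35; weight (1/8)·(1/35) = 1/280.
The weights sum to 1/35.
So P(the prize voucher in locker 6 | the attendant opened locker 3, locker 5, and locker 7) = (1/160) / (1/35) = 7/32.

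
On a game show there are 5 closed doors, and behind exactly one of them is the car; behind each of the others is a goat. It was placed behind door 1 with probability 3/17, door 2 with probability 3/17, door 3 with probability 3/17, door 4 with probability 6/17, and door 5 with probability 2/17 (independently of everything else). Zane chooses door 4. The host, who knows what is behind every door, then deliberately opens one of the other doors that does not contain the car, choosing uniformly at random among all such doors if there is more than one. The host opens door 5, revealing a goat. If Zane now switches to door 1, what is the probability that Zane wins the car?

2/9

Consider each possible location of the car in turn.
If it is behind any of doors 1, 2, and 3 (prior 3/17 each): the host has 3 equally likely choices, so probability 1/3; weight (3/17)·(1/3) = 1/17 each.
If it is behind door 4 (prior 6/17): the host has 4 equally likely choices, so probability 1/4; weight (6/17)·(1/4) = 3/34.
If it is behind door 5 (prior 2/17): the host opened door 5, so this case is ruled out; weight (2/17)·0 = 0.
The weights sum to 9/34.
So P(the car behind door 1 | the host opened door 5) = (1/17) / (9/34) = 2/9.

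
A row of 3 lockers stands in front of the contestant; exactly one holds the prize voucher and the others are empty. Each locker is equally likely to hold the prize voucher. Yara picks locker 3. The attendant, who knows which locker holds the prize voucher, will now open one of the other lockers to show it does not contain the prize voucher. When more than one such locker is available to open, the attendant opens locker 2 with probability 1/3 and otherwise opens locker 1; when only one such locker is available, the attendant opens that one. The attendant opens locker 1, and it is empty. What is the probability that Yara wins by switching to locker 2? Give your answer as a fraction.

Condition on the true location of the prize voucher.
If it is in locker 1 (prior 1/3): the attendant opened locker 1, so this case is ruled out; weight (1/3)·0 = 0.
If it is in locker 2 (prior 1/3): only locker 1 is available, probability 1; weight (1/3)·1 = 1/3.
If it is in locker 3 (prior 1/3): locker 2 is available but not opened, probability 2/3; weight (1/3)·(2/3) = 2/9.
The weights sum to 5/9.
So P(the prize voucher in locker 2 | the attendant opened locker 1) = (1/3) / (5/9) = 3/5.

3/5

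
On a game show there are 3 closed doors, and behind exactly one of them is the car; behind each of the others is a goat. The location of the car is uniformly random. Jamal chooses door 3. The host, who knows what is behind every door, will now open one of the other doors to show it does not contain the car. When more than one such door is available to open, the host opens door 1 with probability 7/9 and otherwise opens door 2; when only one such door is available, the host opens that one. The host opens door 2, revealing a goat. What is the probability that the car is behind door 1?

9/11

Consider each possible location of the car in turn.
If it is behind door 1 (prior 1/3): only door 2 is available, probability 1; weight (1/3)·1 = 1/3.
If it is behind door 2 (prior 1/3): the host opened door 2, so this case is ruled out; weight (1/3)·0 = 0.
If it is behind door 3 (prior 1/3): door 1 is available but not opened, probability 2/9; weight (1/3)·(2/9) = 2/27.
The weights sum to 11/27.
So P(the car behind door 1 | the host opened door 2) = (1/3) / (11/27) = 9/11.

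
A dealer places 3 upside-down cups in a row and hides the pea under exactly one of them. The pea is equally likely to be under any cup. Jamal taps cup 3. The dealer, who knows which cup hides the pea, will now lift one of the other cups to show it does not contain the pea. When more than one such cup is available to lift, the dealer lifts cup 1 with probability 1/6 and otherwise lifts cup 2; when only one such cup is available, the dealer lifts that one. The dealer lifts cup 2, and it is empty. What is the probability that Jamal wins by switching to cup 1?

6/11

Apply Bayes' rule, conditioning on where the pea actually is.
If it is under cup 1 (prior 1/3): only cup 2 is available, probability 1; weight (1/3)·1 = 1/3.
If it is under cup 2 (prior 1/3): the dealer opened cup 2, so this case is ruled out; weight (1/3)·0 = 0.
If it is under cup 3 (prior 1/3): cup 1 is available but not opened, probability 5/6; weight (1/3)·(5/6) = 5/18.
The weights sum to 11/18.
So P(the pea under cup 1 | the dealer opened cup 2) = (1/3) / (11/18) = 6/11.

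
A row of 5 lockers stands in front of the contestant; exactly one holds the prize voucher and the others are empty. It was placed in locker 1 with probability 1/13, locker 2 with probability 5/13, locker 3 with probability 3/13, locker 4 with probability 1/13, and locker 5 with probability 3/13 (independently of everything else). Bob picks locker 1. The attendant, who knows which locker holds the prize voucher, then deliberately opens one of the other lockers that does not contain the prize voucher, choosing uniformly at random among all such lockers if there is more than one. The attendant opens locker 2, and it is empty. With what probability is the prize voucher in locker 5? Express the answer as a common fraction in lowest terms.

12/31

Condition on the true location of the prize voucher.
If it is in locker 1 (prior 1/13): the attendant has 4 equally likely choices, so probability 1/4; weight (1/13)·(1/4) = 1/52.
If it is in locker 2 (prior 5/13): the attendant opened locker 2, so this case is ruled out; weight (5/13)·0 = 0.
If it is in either of lockers 3 and 5 (prior 3/13 each): the attendant has 3 equally likely choices, so probability 1/3; weight (3/13)·(1/3) = 1/13 each.
If it is in locker 4 (prior 1/13): the attendant has 3 equally likely choices, so probability 1/3; weight (1/13)·(1/3) = 1/39.
The weights sum to 31/156.
So P(the prize voucher in locker 5 | the attendant opened locker 2) = (1/13) / (31/156) = 12/31.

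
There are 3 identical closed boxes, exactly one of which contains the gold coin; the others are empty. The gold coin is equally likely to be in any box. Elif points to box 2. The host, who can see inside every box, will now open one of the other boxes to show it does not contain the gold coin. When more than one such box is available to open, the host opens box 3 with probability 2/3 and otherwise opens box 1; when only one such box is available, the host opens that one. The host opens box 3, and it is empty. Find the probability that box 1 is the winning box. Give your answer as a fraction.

3/5

Condition on the true location of the gold coin.
If it is in box 1 (prior 1/3): only box 3 is available, probability 1; weight (1/3)·1 = 1/3.
If it is in box 2 (prior 1/3): box 3 is available, opened with probability 2/3; weight (1/3)·(2/3) = 2/9.
If it is in box 3 (prior 1/3): the host opened box 3, so this case is ruled out; weight (1/3)·0 = 0.
The weights sum to 5/9.
So P(the gold coin in box 1 | the host opened box 3) = (1/3) / (5/9) = 3/5.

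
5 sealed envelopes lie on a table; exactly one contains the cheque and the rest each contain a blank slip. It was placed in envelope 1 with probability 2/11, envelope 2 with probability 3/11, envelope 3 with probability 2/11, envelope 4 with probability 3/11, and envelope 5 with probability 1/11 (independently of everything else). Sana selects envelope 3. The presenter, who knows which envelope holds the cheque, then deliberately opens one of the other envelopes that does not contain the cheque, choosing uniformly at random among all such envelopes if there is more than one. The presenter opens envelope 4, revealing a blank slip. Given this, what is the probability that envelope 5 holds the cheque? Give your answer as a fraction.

2/15

Condition on the true location of the cheque.
If it is in envelope 1 (prior 2/11): the presenter has 3 equally likely choices, so probability 1/3; weight (2/11)·(1/3) = 2/33.
If it is in envelope 2 (prior 3/11): the presenter has 3 equally likely choices, so probability 1/3; weight (3/11)·(1/3) = 1/11.
If it is in envelope 3 (prior 2/11): the presenter has 4 equally likely choices, so probability 1/4; weight (2/11)·(1/4) = 1/22.
If it is in envelope 4 (prior 3/11): the presenter opened envelope 4, so this case is ruled out; weight (3/11)·0 = 0.
If it is in envelope 5 (prior 1/11): the presenter has 3 equally likely choices, so probability 1/3; weight (1/11)·(1/3) = 1/33.
The weights sum to 5/22.
So P(the cheque in envelope 5 | the presenter opened envelope 4) = (1/33) / (5/22) = 2/15.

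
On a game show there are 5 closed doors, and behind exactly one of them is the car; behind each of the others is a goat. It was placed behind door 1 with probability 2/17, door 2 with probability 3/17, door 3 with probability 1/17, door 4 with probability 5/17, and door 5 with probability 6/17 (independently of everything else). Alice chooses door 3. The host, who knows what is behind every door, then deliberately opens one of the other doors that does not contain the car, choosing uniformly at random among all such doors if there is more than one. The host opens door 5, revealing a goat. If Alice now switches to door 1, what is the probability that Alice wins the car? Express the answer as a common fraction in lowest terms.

Consider each possible location of the car in turn.
If it is behind door 1 (prior 2/17): the host has 3 equally likely choices, so probability 1/3; weight (2/17)·(1/3) = 2/51.
If it is behind door 2 (prior 3/17): the host has 3 equally likely choices, so probability 1/3; weight (3/17)·(1/3) = 1/17.
If it is behind door 3 (prior 1/17): the host has 4 equally likely choices, so probability 1/4; weight (1/17)·(1/4) = 1/68.
If it is behind door 4 (prior 5/17): the host has 3 equally likely choices, so probability 1/3; weight (5/17)·(1/3) = 5/51.
If it is behind door 5 (prior 6/17): the host opened door 5, so this case is ruled out; weight (6/17)·0 = 0.
The weights sum to 43/204.
So P(the car behind door 1 | the host opened door 5) = (2/51) / (43/204) = 8/43.

8/43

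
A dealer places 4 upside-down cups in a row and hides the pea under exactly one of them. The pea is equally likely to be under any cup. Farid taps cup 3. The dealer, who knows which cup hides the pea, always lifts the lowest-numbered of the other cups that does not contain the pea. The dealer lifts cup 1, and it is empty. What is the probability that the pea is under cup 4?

1/3

Apply Bayes' rule, conditioning on where the pea actually is.
If it is under cup 1 (prior 1/4): the dealer opened cup 1, so this case is ruled out; weight (1/4)·0 = 0.
If it is under any of cups 2, 3, and 4 (prior 1/4 each): cup 1 is the lowest-numbered option available, probability 1; weight (1/4)·1 = 1/4 each.
The weights sum to 3/4.
So P(the pea under cup 4 | the dealer opened cup 1) = (1/4) / (3/4) = 1/3.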